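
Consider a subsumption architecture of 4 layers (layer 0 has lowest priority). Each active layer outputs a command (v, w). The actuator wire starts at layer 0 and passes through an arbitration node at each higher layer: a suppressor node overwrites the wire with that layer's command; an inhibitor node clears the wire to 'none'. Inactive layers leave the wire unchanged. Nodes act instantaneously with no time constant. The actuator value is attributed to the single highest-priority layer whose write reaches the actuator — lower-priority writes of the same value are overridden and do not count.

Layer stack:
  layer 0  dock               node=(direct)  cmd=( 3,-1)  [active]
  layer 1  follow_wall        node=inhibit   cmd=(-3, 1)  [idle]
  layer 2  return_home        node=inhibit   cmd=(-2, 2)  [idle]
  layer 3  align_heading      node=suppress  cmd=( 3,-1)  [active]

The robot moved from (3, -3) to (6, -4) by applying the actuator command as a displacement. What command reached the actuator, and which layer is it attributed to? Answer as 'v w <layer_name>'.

displacement = (6, -4) − (3, -3) = (3, -1)
[0] dock on; wire := (3, -1)
[1] follow_wall off; pass (3, -1)
[2] return_home off; pass (3, -1)
[3] align_heading on (suppress); wire := (3, -1)
output (3, -1) — from layer 3 (align_heading)

3 -1 align_heading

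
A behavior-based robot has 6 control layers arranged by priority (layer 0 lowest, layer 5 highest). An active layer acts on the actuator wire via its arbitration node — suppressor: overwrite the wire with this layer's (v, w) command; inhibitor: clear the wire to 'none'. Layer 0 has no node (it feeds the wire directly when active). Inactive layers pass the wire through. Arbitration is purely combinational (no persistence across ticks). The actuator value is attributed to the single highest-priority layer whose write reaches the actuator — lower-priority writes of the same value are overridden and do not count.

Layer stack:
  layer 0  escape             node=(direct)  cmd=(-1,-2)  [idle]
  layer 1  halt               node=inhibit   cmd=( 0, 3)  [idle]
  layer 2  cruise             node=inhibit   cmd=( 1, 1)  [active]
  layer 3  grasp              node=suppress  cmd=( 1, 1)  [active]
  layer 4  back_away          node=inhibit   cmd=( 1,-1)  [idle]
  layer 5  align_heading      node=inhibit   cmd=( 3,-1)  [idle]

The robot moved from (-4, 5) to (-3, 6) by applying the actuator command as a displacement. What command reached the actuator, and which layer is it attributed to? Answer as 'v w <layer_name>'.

displacement = (-3, 6) − (-4, 5) = (1, 1)
[0] escape off; wire := none
[1] halt off; pass none
[2] cruise on (inhibit); wire := none
[3] grasp on (suppress); wire := (1, 1)
[4] back_away off; pass (1, 1)
[5] align_heading off; pass (1, 1)
output (1, 1) — from layer 3 (grasp)

1 1 grasp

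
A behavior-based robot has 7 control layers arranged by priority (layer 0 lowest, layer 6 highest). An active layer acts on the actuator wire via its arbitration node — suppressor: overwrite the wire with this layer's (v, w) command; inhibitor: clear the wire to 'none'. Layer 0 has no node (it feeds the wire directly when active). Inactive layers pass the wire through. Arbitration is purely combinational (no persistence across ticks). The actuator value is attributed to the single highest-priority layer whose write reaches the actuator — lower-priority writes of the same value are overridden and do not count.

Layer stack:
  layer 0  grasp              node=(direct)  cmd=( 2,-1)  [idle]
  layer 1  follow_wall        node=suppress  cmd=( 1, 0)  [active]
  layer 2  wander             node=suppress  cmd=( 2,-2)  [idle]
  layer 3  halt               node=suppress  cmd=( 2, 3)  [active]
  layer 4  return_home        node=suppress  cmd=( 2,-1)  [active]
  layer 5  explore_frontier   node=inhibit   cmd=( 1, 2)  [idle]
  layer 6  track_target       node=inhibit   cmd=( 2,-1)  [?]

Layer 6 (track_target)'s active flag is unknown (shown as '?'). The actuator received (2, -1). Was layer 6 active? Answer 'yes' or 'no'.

If layer 6 is active=yes:
  actuator would be none
If layer 6 is active=no:
  actuator would be (2, -1)
Observed (2, -1), so layer 6 was idle.

no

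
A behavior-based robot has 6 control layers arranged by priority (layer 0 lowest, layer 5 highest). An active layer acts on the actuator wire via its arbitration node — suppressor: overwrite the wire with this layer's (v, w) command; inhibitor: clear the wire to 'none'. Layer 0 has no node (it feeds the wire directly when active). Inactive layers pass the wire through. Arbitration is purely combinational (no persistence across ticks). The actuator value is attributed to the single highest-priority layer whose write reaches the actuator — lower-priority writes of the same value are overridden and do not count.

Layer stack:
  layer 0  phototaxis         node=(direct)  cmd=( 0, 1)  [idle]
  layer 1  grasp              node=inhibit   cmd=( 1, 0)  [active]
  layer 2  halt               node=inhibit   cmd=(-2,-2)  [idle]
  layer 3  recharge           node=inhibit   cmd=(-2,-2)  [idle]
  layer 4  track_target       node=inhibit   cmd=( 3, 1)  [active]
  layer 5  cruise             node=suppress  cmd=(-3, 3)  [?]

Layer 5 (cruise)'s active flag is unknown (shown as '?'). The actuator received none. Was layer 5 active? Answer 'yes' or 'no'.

no

If layer 5 is active=yes:
  actuator would be (-3, 3)
If layer 5 is active=no:
  actuator would be none
Observed none, so layer 5 was idle.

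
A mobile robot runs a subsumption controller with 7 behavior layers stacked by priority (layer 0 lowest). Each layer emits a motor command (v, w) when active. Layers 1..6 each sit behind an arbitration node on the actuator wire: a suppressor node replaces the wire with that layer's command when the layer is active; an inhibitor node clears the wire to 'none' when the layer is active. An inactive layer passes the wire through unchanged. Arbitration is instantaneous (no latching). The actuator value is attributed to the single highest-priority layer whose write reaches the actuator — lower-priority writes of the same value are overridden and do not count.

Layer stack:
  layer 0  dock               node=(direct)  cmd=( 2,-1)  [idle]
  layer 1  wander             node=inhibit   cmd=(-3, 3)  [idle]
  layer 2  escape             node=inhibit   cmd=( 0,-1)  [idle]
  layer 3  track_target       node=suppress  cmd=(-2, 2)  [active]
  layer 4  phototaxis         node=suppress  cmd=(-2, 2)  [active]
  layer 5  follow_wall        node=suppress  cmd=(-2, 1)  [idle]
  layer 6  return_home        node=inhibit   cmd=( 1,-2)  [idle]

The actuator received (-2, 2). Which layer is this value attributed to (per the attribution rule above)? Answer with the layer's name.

phototaxis

layer 0 (dock) idle — none
layer 1 (wander) idle — unchanged: none
layer 2 (escape) idle — unchanged: none
layer 3 (track_target) active — suppresses: (-2, 2)
layer 4 (phototaxis) active — suppresses: (-2, 2)
layer 5 (follow_wall) idle — unchanged: (-2, 2)
layer 6 (return_home) idle — unchanged: (-2, 2)
→ actuator (-2, 2)
last writer: layer 4 = phototaxis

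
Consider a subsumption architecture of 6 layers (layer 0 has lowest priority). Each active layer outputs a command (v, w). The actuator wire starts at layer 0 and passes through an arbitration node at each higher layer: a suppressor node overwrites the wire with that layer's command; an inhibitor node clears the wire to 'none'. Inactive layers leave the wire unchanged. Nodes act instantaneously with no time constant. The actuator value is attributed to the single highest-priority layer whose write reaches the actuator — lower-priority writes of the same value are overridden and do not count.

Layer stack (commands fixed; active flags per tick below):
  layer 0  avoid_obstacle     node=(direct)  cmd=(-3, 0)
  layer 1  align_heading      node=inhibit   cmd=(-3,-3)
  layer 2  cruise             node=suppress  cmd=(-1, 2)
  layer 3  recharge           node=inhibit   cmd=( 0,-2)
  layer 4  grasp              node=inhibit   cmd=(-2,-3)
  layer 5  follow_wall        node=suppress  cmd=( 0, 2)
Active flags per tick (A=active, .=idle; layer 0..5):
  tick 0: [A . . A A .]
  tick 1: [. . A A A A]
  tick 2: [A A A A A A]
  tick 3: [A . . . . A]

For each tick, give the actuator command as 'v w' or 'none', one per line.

none
0 2
0 2
0 2

tick 0:
  [0] avoid_obstacle on; wire := (-3, 0)
  [1] align_heading off; pass (-3, 0)
  [2] cruise off; pass (-3, 0)
  [3] recharge on (inhibit); wire := none
  [4] grasp on (inhibit); wire := none
  [5] follow_wall off; pass none
  output none
tick 1:
  [0] avoid_obstacle off; wire := none
  [1] align_heading off; pass none
  [2] cruise on (suppress); wire := (-1, 2)
  [3] recharge on (inhibit); wire := none
  [4] grasp on (inhibit); wire := none
  [5] follow_wall on (suppress); wire := (0, 2)
  output (0, 2)
tick 2:
  [0] avoid_obstacle on; wire := (-3, 0)
  [1] align_heading on (inhibit); wire := none
  [2] cruise on (suppress); wire := (-1, 2)
  [3] recharge on (inhibit); wire := none
  [4] grasp on (inhibit); wire := none
  [5] follow_wall on (suppress); wire := (0, 2)
  output (0, 2)
tick 3:
  [0] avoid_obstacle on; wire := (-3, 0)
  [1] align_heading off; pass (-3, 0)
  [2] cruise off; pass (-3, 0)
  [3] recharge off; pass (-3, 0)
  [4] grasp off; pass (-3, 0)
  [5] follow_wall on (suppress); wire := (0, 2)
  output (0, 2)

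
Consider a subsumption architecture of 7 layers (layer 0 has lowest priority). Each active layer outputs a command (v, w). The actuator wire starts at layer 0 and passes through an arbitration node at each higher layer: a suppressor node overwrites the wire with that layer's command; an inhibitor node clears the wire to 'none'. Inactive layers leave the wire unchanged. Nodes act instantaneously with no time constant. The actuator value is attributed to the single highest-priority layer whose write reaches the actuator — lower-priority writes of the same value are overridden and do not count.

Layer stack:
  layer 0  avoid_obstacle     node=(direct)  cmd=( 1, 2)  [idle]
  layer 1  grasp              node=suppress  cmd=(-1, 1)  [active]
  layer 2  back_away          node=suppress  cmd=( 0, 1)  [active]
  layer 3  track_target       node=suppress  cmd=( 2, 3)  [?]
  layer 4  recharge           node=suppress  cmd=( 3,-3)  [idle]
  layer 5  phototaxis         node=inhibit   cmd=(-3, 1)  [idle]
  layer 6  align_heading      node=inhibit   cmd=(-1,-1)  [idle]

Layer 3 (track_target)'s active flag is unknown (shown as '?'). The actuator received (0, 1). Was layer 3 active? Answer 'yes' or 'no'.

no

If layer 3 is active=yes:
  actuator would be (2, 3)
If layer 3 is active=no:
  actuator would be (0, 1)
Observed (0, 1), so layer 3 was idle.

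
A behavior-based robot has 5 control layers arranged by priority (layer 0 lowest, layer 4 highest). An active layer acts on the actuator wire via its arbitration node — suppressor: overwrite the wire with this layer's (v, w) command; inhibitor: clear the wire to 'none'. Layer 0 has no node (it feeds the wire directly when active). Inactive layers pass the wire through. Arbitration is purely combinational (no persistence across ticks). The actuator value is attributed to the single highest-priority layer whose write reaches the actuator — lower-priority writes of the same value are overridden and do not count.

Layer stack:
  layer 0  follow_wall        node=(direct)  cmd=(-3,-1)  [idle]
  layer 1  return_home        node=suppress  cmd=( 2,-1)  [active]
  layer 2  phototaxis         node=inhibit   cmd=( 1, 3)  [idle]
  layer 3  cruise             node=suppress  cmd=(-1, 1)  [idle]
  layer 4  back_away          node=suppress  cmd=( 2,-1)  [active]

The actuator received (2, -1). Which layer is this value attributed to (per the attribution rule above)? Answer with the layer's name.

back_away

layer 0 (follow_wall) idle — none
layer 1 (return_home) active — suppresses: (2, -1)
layer 2 (phototaxis) idle — unchanged: (2, -1)
layer 3 (cruise) idle — unchanged: (2, -1)
layer 4 (back_away) active — suppresses: (2, -1)
→ actuator (2, -1)
last writer: layer 4 = back_away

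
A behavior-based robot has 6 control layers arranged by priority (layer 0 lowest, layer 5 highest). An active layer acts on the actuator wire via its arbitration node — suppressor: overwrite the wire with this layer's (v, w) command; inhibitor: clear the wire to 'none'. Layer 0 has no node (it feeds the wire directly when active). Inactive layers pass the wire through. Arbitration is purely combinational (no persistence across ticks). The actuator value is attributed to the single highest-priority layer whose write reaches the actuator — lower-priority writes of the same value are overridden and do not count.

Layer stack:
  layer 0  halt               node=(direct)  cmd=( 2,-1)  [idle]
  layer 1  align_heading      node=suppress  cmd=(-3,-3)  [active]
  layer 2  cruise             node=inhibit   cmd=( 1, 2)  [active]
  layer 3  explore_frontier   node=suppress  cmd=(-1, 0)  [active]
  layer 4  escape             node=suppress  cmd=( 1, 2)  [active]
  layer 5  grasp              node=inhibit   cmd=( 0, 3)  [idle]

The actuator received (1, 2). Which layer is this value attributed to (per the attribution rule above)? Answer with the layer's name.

L0 halt: idle → wire = none
L1 align_heading: active, suppressor → wire = (-3, -3)
L2 cruise: active, inhibitor → wire = none
L3 explore_frontier: active, suppressor → wire = (-1, 0)
L4 escape: active, suppressor → wire = (1, 2)
L5 grasp: idle → wire stays (1, 2)
actuator = (1, 2)
last writer: layer 4 = escape

escape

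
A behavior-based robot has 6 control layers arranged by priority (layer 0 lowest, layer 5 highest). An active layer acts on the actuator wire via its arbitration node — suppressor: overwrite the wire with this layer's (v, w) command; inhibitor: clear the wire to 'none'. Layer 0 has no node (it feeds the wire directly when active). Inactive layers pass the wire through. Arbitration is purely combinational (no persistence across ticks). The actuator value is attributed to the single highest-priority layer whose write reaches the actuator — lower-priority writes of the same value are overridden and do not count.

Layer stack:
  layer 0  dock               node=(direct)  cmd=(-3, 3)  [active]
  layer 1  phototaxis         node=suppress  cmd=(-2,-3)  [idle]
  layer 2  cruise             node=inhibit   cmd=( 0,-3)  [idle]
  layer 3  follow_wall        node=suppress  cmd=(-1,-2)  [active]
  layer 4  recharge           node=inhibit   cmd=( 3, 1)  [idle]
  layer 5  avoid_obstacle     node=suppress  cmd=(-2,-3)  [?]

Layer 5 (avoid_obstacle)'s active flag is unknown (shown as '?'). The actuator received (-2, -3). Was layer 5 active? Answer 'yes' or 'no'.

If layer 5 is active=yes:
  actuator would be (-2, -3)
If layer 5 is active=no:
  actuator would be (-1, -2)
Observed (-2, -3), so layer 5 was active.

yes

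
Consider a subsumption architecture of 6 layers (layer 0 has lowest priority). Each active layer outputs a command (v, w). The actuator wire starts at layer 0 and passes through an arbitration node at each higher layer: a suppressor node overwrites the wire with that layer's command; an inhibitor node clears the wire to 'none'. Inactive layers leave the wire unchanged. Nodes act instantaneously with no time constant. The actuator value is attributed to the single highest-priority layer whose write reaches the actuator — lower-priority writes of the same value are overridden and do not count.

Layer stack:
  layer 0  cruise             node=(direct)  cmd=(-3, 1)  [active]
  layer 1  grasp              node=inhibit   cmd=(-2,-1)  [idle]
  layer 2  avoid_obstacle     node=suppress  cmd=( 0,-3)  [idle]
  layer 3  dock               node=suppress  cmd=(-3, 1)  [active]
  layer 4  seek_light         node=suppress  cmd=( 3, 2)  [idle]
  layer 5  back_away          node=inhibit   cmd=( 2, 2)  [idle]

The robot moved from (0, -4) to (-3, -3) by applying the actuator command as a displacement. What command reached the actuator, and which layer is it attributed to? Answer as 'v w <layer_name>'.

-3 1 dock

displacement = (-3, -3) − (0, -4) = (-3, 1)
[0] cruise on; wire := (-3, 1)
[1] grasp off; pass (-3, 1)
[2] avoid_obstacle off; pass (-3, 1)
[3] dock on (suppress); wire := (-3, 1)
[4] seek_light off; pass (-3, 1)
[5] back_away off; pass (-3, 1)
output (-3, 1) — from layer 3 (dock)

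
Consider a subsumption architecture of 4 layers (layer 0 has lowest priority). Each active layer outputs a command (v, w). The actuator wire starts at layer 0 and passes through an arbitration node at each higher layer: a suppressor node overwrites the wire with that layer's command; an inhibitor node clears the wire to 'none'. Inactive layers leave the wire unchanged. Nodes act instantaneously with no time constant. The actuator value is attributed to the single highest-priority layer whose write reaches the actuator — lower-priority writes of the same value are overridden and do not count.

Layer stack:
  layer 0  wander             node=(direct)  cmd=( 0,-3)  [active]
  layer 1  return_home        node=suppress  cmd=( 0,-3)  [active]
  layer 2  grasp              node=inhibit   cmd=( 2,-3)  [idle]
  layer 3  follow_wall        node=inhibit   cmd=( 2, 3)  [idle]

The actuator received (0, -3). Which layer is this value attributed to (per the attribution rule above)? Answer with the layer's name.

L0 wander: active, feeds wire = (0, -3)
L1 return_home: active, suppressor → wire = (0, -3)
L2 grasp: idle → wire stays (0, -3)
L3 follow_wall: idle → wire stays (0, -3)
actuator = (0, -3)
last writer: layer 1 = return_home

return_home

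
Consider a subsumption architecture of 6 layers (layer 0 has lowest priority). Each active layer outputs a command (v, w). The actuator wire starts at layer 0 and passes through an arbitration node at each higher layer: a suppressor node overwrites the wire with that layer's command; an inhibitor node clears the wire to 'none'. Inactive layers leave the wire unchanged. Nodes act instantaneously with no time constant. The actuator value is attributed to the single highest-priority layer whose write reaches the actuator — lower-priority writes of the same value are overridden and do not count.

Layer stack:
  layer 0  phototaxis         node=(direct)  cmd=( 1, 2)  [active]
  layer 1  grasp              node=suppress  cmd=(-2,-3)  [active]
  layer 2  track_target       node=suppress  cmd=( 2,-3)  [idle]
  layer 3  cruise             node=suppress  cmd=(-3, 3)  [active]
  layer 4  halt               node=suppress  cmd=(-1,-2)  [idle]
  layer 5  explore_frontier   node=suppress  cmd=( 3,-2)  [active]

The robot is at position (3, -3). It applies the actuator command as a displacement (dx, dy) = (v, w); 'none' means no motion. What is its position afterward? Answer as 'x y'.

L0 phototaxis: active, feeds wire = (1, 2)
L1 grasp: active, suppressor → wire = (-2, -3)
L2 track_target: idle → wire stays (-2, -3)
L3 cruise: active, suppressor → wire = (-3, 3)
L4 halt: idle → wire stays (-3, 3)
L5 explore_frontier: active, suppressor → wire = (3, -2)
actuator = (3, -2)
position: (3, -3) + (3, -2) = (6, -5)

6 -5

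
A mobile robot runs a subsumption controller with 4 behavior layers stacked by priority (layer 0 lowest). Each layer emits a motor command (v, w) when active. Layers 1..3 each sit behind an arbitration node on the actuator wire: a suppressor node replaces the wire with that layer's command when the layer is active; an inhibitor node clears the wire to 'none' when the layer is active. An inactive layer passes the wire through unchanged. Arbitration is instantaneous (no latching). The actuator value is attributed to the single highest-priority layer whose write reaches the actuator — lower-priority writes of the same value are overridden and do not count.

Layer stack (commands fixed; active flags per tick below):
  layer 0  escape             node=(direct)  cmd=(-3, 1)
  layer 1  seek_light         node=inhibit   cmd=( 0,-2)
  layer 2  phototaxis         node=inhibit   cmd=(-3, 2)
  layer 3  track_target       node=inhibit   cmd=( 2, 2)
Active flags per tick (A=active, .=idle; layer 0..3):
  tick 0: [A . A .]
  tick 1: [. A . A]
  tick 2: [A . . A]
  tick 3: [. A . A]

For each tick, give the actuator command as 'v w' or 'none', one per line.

tick 0:
  [0] escape on; wire := (-3, 1)
  [1] seek_light off; pass (-3, 1)
  [2] phototaxis on (inhibit); wire := none
  [3] track_target off; pass none
  output none
tick 1:
  [0] escape off; wire := none
  [1] seek_light on (inhibit); wire := none
  [2] phototaxis off; pass none
  [3] track_target on (inhibit); wire := none
  output none
tick 2:
  [0] escape on; wire := (-3, 1)
  [1] seek_light off; pass (-3, 1)
  [2] phototaxis off; pass (-3, 1)
  [3] track_target on (inhibit); wire := none
  output none
tick 3:
  [0] escape off; wire := none
  [1] seek_light on (inhibit); wire := none
  [2] phototaxis off; pass none
  [3] track_target on (inhibit); wire := none
  output none

none
none
none
none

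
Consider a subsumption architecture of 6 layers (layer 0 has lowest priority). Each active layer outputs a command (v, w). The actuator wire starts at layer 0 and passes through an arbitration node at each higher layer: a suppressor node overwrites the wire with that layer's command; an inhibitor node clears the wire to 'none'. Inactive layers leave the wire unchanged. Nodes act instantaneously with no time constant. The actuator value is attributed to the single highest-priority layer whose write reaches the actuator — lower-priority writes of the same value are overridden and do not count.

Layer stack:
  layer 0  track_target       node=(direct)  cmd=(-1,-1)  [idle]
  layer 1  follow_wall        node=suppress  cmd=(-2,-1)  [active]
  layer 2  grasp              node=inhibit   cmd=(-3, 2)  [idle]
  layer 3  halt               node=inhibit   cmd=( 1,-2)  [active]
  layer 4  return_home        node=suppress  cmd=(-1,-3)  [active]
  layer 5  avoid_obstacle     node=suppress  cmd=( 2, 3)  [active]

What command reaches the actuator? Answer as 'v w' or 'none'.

2 3

layer 0 (track_target) idle — none
layer 1 (follow_wall) active — suppresses: (-2, -1)
layer 2 (grasp) idle — unchanged: (-2, -1)
layer 3 (halt) active — inhibits: none
layer 4 (return_home) active — suppresses: (-1, -3)
layer 5 (avoid_obstacle) active — suppresses: (2, 3)
→ actuator (2, 3)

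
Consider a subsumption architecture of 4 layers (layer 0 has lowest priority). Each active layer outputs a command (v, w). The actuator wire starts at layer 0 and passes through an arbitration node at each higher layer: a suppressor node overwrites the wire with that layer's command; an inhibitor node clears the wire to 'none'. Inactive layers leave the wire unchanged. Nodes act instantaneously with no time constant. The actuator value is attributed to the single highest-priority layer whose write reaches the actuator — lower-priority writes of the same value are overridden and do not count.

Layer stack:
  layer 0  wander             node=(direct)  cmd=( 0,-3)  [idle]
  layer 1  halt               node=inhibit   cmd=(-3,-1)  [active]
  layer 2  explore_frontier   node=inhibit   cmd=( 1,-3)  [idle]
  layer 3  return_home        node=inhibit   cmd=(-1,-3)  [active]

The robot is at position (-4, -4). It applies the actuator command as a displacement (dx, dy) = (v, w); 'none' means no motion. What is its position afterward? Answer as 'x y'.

[0] wander off; wire := none
[1] halt on (inhibit); wire := none
[2] explore_frontier off; pass none
[3] return_home on (inhibit); wire := none
output none
position: (-4, -4) + none = (-4, -4)

-4 -4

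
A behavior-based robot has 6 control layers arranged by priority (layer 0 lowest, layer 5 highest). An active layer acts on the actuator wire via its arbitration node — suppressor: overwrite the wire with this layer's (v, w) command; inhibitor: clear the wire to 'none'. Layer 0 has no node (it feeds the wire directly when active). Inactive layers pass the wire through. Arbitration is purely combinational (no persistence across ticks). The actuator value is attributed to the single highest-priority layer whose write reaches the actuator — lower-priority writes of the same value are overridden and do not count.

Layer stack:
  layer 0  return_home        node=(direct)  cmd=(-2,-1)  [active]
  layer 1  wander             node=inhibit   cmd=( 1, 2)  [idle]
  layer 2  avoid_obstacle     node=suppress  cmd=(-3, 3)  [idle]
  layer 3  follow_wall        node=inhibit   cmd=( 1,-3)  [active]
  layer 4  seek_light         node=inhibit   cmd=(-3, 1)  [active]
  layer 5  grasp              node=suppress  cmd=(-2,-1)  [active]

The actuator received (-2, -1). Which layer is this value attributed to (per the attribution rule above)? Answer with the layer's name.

[0] return_home on; wire := (-2, -1)
[1] wander off; pass (-2, -1)
[2] avoid_obstacle off; pass (-2, -1)
[3] follow_wall on (inhibit); wire := none
[4] seek_light on (inhibit); wire := none
[5] grasp on (suppress); wire := (-2, -1)
output (-2, -1)
last writer: layer 5 = grasp

grasp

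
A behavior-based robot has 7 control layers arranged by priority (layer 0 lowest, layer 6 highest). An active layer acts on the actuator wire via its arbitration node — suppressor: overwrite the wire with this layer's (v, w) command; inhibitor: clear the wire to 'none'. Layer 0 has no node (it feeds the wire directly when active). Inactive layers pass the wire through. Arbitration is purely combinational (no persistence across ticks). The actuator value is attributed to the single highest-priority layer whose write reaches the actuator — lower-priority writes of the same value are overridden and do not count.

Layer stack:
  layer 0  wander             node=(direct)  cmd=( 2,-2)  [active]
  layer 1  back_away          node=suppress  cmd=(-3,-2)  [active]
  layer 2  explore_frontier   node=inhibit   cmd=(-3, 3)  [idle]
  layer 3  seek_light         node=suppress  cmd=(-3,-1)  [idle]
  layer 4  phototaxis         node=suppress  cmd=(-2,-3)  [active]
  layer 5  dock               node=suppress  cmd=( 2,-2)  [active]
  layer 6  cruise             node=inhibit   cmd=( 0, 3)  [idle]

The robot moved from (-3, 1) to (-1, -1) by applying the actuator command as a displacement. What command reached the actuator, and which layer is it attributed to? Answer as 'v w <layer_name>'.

2 -2 dock

displacement = (-1, -1) − (-3, 1) = (2, -2)
layer 0 (wander) active — direct: (2, -2)
layer 1 (back_away) active — suppresses: (-3, -2)
layer 2 (explore_frontier) idle — unchanged: (-3, -2)
layer 3 (seek_light) idle — unchanged: (-3, -2)
layer 4 (phototaxis) active — suppresses: (-2, -3)
layer 5 (dock) active — suppresses: (2, -2)
layer 6 (cruise) idle — unchanged: (2, -2)
→ actuator (2, -2) — from layer 5 (dock)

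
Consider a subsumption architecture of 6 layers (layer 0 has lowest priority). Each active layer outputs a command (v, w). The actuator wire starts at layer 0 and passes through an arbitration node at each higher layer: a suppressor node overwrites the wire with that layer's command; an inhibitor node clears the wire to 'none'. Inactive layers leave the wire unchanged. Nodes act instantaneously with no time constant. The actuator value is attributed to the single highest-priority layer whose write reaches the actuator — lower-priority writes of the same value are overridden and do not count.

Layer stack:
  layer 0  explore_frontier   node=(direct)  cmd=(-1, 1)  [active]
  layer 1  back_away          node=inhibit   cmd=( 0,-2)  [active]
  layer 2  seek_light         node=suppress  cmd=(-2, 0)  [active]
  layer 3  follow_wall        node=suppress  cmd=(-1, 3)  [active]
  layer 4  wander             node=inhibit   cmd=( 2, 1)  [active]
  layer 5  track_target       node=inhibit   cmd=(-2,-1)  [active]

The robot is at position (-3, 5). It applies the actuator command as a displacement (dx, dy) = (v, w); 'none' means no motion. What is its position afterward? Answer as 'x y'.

layer 0 (explore_frontier) active — direct: (-1, 1)
layer 1 (back_away) active — inhibits: none
layer 2 (seek_light) active — suppresses: (-2, 0)
layer 3 (follow_wall) active — suppresses: (-1, 3)
layer 4 (wander) active — inhibits: none
layer 5 (track_target) active — inhibits: none
→ actuator none
position: (-3, 5) + none = (-3, 5)

-3 5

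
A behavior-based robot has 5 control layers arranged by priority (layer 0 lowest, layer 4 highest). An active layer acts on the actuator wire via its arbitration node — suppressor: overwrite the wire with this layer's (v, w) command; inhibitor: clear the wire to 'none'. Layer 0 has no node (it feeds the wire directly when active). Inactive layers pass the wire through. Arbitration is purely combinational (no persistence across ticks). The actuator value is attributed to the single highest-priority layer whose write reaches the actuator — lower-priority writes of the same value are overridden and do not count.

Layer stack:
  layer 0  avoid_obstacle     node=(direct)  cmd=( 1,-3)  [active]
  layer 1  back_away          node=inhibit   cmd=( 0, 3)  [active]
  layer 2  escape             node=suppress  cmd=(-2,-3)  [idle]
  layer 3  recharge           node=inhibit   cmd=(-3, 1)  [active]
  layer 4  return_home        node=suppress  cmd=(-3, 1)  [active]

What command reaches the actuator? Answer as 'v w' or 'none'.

-3 1

layer 0 (avoid_obstacle) active — direct: (1, -3)
layer 1 (back_away) active — inhibits: none
layer 2 (escape) idle — unchanged: none
layer 3 (recharge) active — inhibits: none
layer 4 (return_home) active — suppresses: (-3, 1)
→ actuator (-3, 1)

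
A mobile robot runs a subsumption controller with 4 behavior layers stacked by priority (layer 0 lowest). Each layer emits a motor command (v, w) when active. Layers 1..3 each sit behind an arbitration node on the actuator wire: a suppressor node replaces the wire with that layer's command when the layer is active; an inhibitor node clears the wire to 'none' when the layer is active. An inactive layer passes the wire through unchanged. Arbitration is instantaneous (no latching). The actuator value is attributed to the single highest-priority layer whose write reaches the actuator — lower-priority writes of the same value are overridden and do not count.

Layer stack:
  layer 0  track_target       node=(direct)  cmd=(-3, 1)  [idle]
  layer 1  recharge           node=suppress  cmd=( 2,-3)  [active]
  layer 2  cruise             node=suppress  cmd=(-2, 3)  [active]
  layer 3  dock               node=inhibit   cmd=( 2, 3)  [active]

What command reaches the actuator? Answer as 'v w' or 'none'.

none

L0 track_target: idle → wire = none
L1 recharge: active, suppressor → wire = (2, -3)
L2 cruise: active, suppressor → wire = (-2, 3)
L3 dock: active, inhibitor → wire = none
actuator = none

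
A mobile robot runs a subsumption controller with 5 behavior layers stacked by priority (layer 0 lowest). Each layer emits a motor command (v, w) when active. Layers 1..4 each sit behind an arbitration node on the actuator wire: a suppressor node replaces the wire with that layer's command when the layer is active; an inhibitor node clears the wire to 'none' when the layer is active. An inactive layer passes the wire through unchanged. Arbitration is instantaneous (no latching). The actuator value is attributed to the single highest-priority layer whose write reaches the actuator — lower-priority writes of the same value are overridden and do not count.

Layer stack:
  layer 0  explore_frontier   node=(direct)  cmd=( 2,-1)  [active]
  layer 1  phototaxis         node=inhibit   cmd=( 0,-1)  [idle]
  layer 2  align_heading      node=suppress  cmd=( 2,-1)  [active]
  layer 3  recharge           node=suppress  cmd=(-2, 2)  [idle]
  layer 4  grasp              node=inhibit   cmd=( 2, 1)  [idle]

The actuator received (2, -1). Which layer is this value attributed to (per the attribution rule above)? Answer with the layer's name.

layer 0 (explore_frontier) active — direct: (2, -1)
layer 1 (phototaxis) idle — unchanged: (2, -1)
layer 2 (align_heading) active — suppresses: (2, -1)
layer 3 (recharge) idle — unchanged: (2, -1)
layer 4 (grasp) idle — unchanged: (2, -1)
→ actuator (2, -1)
last writer: layer 2 = align_heading

align_heading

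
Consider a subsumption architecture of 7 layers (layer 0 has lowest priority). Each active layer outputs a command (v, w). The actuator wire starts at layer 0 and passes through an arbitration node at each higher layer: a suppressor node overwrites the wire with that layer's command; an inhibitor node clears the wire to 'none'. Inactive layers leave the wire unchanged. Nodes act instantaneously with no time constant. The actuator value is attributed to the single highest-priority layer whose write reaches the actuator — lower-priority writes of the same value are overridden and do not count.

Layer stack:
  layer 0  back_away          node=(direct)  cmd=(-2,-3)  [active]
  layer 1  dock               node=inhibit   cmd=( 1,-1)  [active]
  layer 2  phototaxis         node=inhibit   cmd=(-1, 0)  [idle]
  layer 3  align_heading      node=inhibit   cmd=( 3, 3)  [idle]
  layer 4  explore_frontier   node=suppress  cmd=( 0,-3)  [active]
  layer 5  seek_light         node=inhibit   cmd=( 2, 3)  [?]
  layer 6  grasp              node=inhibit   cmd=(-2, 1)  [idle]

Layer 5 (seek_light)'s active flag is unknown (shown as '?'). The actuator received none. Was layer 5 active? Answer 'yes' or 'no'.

If layer 5 is active=yes:
  actuator would be none
If layer 5 is active=no:
  actuator would be (0, -3)
Observed none, so layer 5 was active.

yes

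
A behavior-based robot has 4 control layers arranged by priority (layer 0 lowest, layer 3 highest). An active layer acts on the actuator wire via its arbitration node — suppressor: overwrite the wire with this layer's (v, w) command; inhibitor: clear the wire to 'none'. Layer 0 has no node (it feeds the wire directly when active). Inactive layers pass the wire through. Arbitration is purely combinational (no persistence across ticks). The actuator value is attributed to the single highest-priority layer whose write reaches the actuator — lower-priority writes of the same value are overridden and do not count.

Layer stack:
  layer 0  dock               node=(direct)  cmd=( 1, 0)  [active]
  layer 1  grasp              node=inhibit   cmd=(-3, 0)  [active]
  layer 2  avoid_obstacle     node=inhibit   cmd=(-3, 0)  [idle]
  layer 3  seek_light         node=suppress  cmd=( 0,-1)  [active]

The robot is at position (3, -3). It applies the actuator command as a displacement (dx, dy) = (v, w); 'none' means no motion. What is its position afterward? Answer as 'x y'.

L0 dock: active, feeds wire = (1, 0)
L1 grasp: active, inhibitor → wire = none
L2 avoid_obstacle: idle → wire stays none
L3 seek_light: active, suppressor → wire = (0, -1)
actuator = (0, -1)
position: (3, -3) + (0, -1) = (3, -4)

3 -4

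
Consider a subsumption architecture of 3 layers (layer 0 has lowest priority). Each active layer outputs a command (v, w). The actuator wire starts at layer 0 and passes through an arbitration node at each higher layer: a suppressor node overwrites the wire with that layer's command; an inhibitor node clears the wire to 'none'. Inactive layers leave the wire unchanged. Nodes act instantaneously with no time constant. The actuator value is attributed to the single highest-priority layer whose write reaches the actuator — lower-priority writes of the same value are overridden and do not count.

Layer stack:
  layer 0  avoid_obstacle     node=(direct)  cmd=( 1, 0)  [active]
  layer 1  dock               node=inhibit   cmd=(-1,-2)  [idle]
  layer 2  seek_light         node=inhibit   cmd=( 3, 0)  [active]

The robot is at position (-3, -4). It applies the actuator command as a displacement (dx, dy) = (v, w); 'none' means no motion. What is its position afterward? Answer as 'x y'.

layer 0 (avoid_obstacle) active — direct: (1, 0)
layer 1 (dock) idle — unchanged: (1, 0)
layer 2 (seek_light) active — inhibits: none
→ actuator none
position: (-3, -4) + none = (-3, -4)

-3 -4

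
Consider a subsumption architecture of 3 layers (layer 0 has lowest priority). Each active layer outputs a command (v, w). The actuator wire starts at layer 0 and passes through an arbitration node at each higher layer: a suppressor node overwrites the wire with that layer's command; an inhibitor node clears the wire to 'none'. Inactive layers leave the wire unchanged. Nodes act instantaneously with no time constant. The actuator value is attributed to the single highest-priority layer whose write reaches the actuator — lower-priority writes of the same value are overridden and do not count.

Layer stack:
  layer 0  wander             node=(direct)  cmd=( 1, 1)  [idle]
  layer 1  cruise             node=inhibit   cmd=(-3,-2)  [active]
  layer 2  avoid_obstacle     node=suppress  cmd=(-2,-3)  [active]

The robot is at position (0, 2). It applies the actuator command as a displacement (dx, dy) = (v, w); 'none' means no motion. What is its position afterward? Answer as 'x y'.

-2 -1

layer 0 (wander) idle — none
layer 1 (cruise) active — inhibits: none
layer 2 (avoid_obstacle) active — suppresses: (-2, -3)
→ actuator (-2, -3)
position: (0, 2) + (-2, -3) = (-2, -1)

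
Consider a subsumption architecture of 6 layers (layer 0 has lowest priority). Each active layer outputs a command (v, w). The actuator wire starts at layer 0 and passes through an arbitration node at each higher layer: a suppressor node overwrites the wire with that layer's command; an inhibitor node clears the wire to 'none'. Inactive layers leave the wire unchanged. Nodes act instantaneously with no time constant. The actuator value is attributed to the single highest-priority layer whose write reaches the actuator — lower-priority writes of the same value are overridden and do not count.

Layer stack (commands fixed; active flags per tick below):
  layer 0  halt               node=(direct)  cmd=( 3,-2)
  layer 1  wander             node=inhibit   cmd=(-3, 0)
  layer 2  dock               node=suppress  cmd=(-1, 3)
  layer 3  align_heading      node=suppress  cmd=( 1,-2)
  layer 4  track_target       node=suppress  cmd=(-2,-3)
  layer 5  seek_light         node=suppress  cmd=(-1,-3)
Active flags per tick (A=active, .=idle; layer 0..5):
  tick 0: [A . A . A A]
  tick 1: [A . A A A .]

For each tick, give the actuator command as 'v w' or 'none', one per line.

tick 0:
  L0 halt: active, feeds wire = (3, -2)
  L1 wander: idle → wire stays (3, -2)
  L2 dock: active, suppressor → wire = (-1, 3)
  L3 align_heading: idle → wire stays (-1, 3)
  L4 track_target: active, suppressor → wire = (-2, -3)
  L5 seek_light: active, suppressor → wire = (-1, -3)
  actuator = (-1, -3)
tick 1:
  L0 halt: active, feeds wire = (3, -2)
  L1 wander: idle → wire stays (3, -2)
  L2 dock: active, suppressor → wire = (-1, 3)
  L3 align_heading: active, suppressor → wire = (1, -2)
  L4 track_target: active, suppressor → wire = (-2, -3)
  L5 seek_light: idle → wire stays (-2, -3)
  actuator = (-2, -3)

-1 -3
-2 -3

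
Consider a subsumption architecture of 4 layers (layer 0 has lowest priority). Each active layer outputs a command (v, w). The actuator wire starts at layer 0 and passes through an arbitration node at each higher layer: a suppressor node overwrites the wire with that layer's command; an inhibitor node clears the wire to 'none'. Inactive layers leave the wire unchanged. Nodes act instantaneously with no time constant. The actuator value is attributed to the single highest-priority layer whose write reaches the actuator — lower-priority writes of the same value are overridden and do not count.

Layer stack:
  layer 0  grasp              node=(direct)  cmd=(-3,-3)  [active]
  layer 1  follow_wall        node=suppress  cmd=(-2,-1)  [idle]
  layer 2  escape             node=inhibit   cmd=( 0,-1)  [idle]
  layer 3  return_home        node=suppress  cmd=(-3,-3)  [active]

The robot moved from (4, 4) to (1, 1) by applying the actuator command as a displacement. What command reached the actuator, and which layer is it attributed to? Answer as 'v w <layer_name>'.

displacement = (1, 1) − (4, 4) = (-3, -3)
L0 grasp: active, feeds wire = (-3, -3)
L1 follow_wall: idle → wire stays (-3, -3)
L2 escape: idle → wire stays (-3, -3)
L3 return_home: active, suppressor → wire = (-3, -3)
actuator = (-3, -3) — from layer 3 (return_home)

-3 -3 return_home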